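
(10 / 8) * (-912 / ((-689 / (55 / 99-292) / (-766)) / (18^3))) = 1484249520960 / 689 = 2154208303.28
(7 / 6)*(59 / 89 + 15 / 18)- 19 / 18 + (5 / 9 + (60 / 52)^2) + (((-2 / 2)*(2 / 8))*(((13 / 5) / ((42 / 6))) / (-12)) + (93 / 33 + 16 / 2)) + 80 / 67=815523712603 / 55869493680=14.60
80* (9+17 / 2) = 1400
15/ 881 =0.02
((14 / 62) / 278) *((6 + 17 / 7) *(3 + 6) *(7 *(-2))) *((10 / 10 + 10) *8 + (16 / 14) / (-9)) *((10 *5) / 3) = -16331200 / 12927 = -1263.34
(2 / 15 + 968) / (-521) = -14522 / 7815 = -1.86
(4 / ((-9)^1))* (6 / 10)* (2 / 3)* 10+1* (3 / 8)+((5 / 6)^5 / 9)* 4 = -1.22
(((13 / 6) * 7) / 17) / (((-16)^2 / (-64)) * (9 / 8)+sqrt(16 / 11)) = -3003 / 14059 -728 * sqrt(11) / 42177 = -0.27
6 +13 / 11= 79 / 11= 7.18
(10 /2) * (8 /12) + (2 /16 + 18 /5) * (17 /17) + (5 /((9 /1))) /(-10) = 2521 /360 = 7.00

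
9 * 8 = 72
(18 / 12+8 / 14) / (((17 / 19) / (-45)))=-24795 / 238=-104.18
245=245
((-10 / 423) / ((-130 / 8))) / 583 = 8 / 3205917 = 0.00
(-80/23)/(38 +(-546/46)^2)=-1840/94631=-0.02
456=456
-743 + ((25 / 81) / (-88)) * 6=-882709 / 1188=-743.02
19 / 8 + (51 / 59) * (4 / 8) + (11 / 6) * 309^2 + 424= 82824345 / 472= 175475.31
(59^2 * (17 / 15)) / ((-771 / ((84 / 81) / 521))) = -1656956 / 162684855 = -0.01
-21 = -21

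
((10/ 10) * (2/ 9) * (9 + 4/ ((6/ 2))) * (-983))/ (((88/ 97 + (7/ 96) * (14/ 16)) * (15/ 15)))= -1513411072/ 651033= -2324.63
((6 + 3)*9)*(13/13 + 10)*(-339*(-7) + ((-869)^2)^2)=508108911219954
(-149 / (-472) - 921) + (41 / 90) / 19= -371541689 / 403560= -920.66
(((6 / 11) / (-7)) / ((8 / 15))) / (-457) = 45 / 140756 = 0.00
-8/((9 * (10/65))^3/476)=-1045772/729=-1434.53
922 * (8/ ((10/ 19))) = 14014.40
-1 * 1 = -1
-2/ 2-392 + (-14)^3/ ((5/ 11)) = -32149/ 5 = -6429.80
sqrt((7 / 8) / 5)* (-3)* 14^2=-147* sqrt(70) / 5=-245.98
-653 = -653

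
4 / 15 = 0.27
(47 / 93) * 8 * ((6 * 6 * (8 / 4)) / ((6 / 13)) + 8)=663.05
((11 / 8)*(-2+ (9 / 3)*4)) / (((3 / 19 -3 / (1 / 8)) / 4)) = -1045 / 453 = -2.31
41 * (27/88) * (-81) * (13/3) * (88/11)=-388557/11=-35323.36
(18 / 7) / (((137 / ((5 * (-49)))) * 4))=-315 / 274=-1.15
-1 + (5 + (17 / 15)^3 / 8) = 4.18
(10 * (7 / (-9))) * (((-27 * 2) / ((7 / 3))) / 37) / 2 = 90 / 37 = 2.43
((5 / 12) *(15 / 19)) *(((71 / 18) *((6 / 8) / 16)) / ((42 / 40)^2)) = 44375 / 804384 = 0.06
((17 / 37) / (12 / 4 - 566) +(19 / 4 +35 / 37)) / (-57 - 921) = -474541 / 81490872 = -0.01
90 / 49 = 1.84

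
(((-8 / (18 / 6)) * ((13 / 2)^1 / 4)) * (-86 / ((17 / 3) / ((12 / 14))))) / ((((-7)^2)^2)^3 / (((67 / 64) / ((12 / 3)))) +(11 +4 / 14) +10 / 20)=898872 / 843321946770463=0.00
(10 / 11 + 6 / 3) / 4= 8 / 11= 0.73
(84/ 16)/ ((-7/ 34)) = -51/ 2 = -25.50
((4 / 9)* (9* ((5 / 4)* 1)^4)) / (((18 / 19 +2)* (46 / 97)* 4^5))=1151875 / 168820736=0.01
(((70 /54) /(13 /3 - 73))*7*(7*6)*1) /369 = -1715 /114021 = -0.02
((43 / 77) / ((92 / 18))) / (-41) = -387 / 145222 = -0.00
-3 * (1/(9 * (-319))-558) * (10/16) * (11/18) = 8010095/12528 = 639.38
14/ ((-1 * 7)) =-2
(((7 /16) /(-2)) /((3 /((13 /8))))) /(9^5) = -91 /45349632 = -0.00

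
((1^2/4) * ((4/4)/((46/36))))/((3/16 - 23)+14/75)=-5400/624473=-0.01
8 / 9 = 0.89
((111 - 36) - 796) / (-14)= 103 / 2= 51.50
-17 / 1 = -17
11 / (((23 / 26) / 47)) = 13442 / 23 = 584.43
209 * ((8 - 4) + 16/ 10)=5852/ 5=1170.40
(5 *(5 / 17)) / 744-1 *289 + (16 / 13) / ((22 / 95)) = -513087841 / 1808664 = -283.68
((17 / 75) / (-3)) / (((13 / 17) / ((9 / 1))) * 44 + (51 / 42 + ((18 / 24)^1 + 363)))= -8092 / 39488075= -0.00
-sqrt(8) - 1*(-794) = 794 - 2*sqrt(2) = 791.17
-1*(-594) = 594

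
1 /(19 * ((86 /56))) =28 /817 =0.03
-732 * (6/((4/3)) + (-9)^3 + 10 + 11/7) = 3653046/7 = 521863.71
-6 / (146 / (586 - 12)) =-1722 / 73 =-23.59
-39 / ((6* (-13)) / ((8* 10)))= 40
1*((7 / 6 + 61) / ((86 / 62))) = 11563 / 258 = 44.82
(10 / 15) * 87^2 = 5046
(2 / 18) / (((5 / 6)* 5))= 2 / 75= 0.03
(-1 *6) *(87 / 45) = -58 / 5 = -11.60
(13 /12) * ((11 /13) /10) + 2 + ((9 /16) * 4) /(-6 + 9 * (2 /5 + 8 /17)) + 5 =25951 /3120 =8.32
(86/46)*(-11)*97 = -45881/23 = -1994.83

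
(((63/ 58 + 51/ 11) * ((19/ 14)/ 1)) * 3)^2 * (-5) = -216542617245/ 79780624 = -2714.23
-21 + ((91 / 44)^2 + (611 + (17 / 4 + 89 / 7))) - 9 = 8161579 / 13552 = 602.24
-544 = -544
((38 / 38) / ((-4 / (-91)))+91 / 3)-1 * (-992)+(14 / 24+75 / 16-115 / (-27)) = 1054.61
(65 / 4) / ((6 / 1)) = 65 / 24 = 2.71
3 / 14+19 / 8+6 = 8.59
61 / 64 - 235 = -14979 / 64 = -234.05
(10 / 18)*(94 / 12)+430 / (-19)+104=87949 / 1026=85.72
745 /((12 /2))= 124.17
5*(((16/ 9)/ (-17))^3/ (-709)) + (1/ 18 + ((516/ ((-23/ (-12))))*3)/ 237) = 31959901514141/ 9227954629962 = 3.46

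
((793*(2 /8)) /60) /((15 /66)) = 8723 /600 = 14.54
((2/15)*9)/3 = 0.40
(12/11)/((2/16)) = 96/11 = 8.73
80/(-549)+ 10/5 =1.85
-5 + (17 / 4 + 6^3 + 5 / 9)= 7769 / 36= 215.81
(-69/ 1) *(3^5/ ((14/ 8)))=-67068/ 7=-9581.14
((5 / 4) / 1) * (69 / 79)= 345 / 316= 1.09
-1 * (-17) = 17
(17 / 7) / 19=17 / 133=0.13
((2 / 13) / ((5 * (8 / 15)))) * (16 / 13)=12 / 169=0.07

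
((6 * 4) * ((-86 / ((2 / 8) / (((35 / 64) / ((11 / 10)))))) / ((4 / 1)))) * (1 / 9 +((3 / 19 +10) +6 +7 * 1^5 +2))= -32515525 / 1254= -25929.45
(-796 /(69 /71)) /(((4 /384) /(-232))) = 18242381.91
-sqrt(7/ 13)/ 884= -sqrt(91)/ 11492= -0.00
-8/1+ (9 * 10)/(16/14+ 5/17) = 1038/19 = 54.63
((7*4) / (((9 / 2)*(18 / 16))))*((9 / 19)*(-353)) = -158144 / 171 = -924.82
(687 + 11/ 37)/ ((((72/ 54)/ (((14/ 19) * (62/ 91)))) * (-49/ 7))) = -2364990/ 63973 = -36.97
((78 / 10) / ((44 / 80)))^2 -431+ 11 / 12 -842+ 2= -1552129 / 1452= -1068.96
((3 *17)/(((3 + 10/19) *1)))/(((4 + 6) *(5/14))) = 6783/1675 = 4.05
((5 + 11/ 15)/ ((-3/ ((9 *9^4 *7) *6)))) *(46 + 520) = -13413255912/ 5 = -2682651182.40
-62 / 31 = -2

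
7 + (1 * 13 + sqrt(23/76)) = sqrt(437)/38 + 20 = 20.55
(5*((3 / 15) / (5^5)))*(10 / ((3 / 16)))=32 / 1875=0.02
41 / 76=0.54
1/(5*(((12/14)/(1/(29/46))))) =0.37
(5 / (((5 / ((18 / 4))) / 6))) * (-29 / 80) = -783 / 80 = -9.79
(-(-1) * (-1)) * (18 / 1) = -18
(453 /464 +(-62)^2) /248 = 1784069 /115072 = 15.50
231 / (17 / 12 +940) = 252 / 1027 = 0.25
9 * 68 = 612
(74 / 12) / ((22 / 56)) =518 / 33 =15.70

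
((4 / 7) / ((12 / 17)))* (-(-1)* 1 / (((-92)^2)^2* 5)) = 0.00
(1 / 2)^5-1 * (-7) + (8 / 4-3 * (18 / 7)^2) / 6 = 19091 / 4704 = 4.06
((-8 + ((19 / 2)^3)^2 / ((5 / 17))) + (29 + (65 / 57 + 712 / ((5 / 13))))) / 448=5583.00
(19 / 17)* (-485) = -9215 / 17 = -542.06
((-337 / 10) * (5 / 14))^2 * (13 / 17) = 1476397 / 13328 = 110.77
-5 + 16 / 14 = -27 / 7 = -3.86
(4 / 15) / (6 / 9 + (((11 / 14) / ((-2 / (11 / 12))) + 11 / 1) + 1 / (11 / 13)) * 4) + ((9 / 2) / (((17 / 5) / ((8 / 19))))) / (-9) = -0.06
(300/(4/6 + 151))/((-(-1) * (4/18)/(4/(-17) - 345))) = -3072.97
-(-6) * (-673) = -4038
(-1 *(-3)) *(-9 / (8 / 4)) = -27 / 2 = -13.50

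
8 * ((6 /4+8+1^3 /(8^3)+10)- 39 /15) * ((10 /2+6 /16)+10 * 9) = 33014247 /2560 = 12896.19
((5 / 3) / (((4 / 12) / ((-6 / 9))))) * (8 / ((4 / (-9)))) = 60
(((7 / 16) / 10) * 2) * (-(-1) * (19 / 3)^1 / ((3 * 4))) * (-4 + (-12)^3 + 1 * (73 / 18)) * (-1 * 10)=4136699 / 5184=797.97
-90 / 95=-18 / 19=-0.95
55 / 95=11 / 19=0.58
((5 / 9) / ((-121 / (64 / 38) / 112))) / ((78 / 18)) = -17920 / 89661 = -0.20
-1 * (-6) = 6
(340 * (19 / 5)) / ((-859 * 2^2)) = -323 / 859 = -0.38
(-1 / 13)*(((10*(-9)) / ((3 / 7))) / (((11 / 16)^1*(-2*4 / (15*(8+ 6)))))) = -88200 / 143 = -616.78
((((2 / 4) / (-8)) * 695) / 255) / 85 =-139 / 69360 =-0.00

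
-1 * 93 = -93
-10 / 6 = -5 / 3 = -1.67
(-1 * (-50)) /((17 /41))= 2050 /17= 120.59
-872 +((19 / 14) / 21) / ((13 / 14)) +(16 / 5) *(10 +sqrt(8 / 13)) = -229301 / 273 +32 *sqrt(26) / 65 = -837.42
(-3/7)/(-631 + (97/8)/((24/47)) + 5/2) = 576/812791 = 0.00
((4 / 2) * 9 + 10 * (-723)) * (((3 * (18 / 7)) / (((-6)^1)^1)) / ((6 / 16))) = 173088 / 7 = 24726.86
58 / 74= 29 / 37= 0.78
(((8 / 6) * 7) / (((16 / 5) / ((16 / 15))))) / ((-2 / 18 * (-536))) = 7 / 134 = 0.05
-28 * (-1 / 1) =28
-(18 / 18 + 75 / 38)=-113 / 38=-2.97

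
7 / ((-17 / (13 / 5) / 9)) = -819 / 85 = -9.64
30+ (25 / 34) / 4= 4105 / 136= 30.18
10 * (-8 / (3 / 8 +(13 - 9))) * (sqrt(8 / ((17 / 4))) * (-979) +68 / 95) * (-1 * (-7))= -8704 / 95 +501248 * sqrt(34) / 17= 171835.02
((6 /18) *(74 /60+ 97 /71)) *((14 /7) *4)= 22148 /3195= 6.93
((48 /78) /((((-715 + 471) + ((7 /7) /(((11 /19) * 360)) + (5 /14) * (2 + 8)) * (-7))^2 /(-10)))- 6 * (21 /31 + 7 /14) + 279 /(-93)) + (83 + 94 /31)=34748587055416335 /457412910538987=75.97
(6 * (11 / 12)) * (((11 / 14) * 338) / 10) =20449 / 140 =146.06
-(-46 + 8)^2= -1444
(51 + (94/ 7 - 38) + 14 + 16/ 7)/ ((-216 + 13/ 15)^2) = 67275/ 72894703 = 0.00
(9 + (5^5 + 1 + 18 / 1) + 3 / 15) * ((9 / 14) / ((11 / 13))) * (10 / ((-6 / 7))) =-307437 / 11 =-27948.82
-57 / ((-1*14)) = 4.07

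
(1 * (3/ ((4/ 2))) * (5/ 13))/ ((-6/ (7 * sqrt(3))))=-35 * sqrt(3)/ 52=-1.17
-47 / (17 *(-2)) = 47 / 34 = 1.38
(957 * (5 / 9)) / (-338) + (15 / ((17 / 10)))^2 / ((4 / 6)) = 33761545 / 293046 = 115.21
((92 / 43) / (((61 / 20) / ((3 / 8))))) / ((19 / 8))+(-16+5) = -542687 / 49837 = -10.89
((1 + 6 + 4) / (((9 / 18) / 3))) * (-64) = -4224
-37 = -37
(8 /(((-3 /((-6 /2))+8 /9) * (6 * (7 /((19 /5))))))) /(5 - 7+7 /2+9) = 152 /4165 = 0.04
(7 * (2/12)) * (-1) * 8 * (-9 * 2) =168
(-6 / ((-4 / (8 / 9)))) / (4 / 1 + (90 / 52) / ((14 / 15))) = 1456 / 6393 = 0.23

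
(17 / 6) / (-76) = -17 / 456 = -0.04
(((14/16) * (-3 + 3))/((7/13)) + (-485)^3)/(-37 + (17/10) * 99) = -1140841250/1313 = -868881.38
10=10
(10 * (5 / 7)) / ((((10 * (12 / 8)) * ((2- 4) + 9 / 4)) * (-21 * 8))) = -0.01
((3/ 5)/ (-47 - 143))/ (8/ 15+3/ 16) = -72/ 16435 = -0.00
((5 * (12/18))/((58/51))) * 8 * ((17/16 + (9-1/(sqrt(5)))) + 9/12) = 243.05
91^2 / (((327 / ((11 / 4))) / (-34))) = -1548547 / 654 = -2367.81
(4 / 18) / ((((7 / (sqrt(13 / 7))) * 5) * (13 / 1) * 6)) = sqrt(91) / 85995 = 0.00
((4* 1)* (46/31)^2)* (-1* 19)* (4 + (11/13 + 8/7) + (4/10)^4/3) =-164567998096/163970625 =-1003.64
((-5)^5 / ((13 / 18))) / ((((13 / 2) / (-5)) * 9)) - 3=366.82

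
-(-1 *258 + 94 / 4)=469 / 2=234.50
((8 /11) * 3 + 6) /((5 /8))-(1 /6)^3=31093 /2376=13.09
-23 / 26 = -0.88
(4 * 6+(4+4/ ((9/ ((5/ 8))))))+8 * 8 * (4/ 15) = 4081/ 90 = 45.34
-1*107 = -107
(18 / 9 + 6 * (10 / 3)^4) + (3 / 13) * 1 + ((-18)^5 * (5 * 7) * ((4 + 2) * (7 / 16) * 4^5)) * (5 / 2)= -155993663892817 / 351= -444426392857.03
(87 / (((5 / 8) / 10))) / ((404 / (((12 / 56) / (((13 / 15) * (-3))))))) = -2610 / 9191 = -0.28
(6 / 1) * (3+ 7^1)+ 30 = 90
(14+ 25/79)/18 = 377/474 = 0.80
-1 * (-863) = 863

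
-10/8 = -5/4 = -1.25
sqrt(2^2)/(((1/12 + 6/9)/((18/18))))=8/3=2.67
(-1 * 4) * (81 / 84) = -27 / 7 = -3.86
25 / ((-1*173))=-25 / 173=-0.14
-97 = -97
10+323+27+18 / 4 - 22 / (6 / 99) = 3 / 2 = 1.50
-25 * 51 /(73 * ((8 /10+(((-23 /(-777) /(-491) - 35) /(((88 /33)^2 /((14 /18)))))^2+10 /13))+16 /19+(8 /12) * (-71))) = 4677201541949625 /8105390797603081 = 0.58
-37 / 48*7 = -259 / 48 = -5.40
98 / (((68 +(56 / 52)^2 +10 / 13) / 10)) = 82810 / 5909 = 14.01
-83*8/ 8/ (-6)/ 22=0.63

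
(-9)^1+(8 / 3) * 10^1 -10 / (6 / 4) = 11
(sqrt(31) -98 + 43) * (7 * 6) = -2310 + 42 * sqrt(31) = -2076.15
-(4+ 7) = -11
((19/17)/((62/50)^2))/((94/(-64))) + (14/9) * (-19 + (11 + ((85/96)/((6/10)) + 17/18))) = -9129900911/995119344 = -9.17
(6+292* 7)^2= 4202500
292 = 292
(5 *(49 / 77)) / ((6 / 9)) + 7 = 259 / 22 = 11.77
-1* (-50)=50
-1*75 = -75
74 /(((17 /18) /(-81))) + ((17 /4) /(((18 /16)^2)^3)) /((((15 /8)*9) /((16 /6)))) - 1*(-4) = -23206136071664 /3658971285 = -6342.26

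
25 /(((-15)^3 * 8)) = -1 /1080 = -0.00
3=3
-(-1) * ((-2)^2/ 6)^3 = 8/ 27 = 0.30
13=13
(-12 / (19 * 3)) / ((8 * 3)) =-1 / 114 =-0.01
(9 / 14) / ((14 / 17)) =153 / 196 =0.78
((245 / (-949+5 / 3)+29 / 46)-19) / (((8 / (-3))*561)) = 12425 / 997832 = 0.01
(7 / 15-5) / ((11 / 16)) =-1088 / 165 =-6.59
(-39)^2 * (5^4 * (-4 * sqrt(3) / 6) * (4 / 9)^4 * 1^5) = -54080000 * sqrt(3) / 2187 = -42830.04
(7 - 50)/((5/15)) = -129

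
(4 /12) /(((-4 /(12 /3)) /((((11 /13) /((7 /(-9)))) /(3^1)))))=11 /91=0.12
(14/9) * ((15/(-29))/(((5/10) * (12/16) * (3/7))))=-3920/783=-5.01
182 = 182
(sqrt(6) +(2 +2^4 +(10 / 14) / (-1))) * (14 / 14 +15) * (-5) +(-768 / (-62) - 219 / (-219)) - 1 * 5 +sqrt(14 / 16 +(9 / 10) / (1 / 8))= -298260 / 217 - 80 * sqrt(6) +sqrt(3230) / 20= -1567.59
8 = 8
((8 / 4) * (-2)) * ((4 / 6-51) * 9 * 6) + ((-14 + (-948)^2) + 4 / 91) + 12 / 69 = 1903713722 / 2093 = 909562.22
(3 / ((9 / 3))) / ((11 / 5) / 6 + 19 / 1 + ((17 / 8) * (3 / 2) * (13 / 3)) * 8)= 15 / 1948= 0.01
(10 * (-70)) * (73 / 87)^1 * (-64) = 3270400 / 87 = 37590.80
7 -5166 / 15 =-1687 / 5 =-337.40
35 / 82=0.43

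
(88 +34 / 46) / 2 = 2041 / 46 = 44.37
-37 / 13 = -2.85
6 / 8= 3 / 4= 0.75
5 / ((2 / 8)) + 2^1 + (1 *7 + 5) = 34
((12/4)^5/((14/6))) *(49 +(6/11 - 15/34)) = 13388085/2618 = 5113.86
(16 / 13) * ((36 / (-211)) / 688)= -36 / 117949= -0.00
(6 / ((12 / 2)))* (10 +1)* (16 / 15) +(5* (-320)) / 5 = -4624 / 15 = -308.27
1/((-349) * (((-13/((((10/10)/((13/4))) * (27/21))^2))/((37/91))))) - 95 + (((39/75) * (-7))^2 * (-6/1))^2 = 8313485942064862567/1335527979296875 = 6224.87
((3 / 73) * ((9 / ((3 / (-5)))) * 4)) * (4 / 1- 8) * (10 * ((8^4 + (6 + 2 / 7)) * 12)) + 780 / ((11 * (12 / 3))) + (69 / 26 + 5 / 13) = 709586881229 / 146146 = 4855328.79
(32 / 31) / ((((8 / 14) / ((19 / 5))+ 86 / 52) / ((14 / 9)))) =1549184 / 1740681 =0.89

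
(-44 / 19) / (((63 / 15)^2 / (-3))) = 0.39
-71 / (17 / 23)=-1633 / 17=-96.06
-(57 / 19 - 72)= 69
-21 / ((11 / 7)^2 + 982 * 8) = -343 / 128355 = -0.00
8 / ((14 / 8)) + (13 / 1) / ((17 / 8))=1272 / 119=10.69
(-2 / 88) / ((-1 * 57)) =1 / 2508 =0.00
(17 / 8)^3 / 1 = 4913 / 512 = 9.60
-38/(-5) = 38/5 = 7.60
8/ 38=4/ 19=0.21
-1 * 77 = -77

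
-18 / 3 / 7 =-6 / 7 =-0.86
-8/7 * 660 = -5280/7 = -754.29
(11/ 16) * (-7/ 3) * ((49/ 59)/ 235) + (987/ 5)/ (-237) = -44089283/ 52576080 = -0.84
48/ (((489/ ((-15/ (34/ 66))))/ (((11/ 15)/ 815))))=-5808/ 2258365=-0.00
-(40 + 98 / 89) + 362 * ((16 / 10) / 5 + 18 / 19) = 17657686 / 42275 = 417.69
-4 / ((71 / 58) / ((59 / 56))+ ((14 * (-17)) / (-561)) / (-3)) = -338778 / 86429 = -3.92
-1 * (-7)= 7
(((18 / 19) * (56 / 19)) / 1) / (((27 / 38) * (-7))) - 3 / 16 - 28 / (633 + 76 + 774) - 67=-67.77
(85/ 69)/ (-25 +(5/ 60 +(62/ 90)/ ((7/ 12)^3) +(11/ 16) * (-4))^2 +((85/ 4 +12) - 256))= -3000049500/ 601780275193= -0.00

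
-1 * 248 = -248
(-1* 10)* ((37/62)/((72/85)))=-15725/2232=-7.05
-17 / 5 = -3.40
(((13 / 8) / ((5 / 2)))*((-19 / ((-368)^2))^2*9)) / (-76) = -2223 / 1467172782080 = -0.00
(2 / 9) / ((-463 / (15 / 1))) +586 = 813944 / 1389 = 585.99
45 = 45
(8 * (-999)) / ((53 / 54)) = -431568 / 53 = -8142.79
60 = 60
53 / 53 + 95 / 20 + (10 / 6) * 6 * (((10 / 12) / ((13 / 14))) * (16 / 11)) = 18.80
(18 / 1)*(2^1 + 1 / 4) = 81 / 2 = 40.50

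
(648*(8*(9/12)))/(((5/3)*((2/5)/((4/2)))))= 11664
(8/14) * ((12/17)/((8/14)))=12/17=0.71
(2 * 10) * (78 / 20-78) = -1482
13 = 13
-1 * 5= -5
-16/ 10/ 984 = -1/ 615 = -0.00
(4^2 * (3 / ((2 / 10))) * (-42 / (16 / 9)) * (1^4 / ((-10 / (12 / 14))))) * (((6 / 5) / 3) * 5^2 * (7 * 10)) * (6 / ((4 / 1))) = 510300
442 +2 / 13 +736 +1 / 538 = 8240021 / 6994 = 1178.16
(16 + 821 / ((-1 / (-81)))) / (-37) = -66517 / 37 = -1797.76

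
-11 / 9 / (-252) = 0.00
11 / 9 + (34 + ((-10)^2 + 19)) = 1388 / 9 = 154.22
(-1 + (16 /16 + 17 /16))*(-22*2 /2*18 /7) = -1683 /28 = -60.11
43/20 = 2.15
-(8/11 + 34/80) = -507/440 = -1.15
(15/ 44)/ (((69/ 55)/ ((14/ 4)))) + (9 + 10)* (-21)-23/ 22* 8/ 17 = -13712995/ 34408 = -398.54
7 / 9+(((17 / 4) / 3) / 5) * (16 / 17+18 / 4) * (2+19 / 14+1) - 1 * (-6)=13603 / 1008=13.50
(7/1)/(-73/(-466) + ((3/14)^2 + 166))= 319676/7590139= 0.04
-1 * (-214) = 214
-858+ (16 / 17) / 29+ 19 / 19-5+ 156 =-348042 / 493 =-705.97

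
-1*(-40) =40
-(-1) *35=35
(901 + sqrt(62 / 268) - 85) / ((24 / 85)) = 85 *sqrt(4154) / 3216 + 2890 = 2891.70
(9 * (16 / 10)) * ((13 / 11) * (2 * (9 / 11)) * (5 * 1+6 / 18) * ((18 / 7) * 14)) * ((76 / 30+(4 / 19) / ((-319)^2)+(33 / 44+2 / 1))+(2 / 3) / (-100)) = 825057827133696 / 29243567375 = 28213.31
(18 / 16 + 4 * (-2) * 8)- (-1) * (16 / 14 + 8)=-3009 / 56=-53.73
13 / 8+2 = 29 / 8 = 3.62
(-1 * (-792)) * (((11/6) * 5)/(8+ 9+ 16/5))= 36300/101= 359.41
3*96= 288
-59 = -59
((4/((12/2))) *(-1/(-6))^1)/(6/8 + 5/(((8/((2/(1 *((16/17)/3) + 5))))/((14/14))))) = 271/2403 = 0.11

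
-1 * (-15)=15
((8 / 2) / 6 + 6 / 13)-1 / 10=401 / 390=1.03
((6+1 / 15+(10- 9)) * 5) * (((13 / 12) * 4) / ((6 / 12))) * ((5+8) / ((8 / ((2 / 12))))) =8957 / 108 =82.94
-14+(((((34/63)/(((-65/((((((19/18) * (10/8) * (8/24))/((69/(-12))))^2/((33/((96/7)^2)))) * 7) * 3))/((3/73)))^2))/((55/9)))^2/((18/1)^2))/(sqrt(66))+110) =263509650288220622028800 * sqrt(66)/18805544139555570554007301870852384284870537+96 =96.00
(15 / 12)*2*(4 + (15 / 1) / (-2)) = -8.75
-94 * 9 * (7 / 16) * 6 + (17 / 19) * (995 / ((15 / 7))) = -411607 / 228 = -1805.29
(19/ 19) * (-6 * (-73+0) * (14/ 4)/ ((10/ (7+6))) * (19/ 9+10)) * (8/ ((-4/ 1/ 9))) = -2172261/ 5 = -434452.20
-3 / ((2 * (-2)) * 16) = 0.05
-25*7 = -175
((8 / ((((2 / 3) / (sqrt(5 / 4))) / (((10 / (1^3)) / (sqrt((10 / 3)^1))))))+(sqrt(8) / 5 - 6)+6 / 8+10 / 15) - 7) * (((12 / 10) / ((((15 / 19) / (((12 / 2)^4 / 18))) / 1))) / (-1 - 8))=-1824 * sqrt(6) / 5 - 608 * sqrt(2) / 125+10564 / 75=-759.60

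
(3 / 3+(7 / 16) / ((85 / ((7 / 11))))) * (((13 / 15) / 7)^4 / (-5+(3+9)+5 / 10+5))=0.00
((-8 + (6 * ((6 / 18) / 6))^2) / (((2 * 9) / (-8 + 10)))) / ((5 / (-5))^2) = -71 / 81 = -0.88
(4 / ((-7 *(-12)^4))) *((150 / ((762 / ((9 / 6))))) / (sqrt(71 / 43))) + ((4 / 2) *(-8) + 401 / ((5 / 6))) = 2326 / 5-25 *sqrt(3053) / 218139264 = 465.20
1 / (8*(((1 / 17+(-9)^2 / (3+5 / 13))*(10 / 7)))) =1309 / 358900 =0.00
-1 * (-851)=851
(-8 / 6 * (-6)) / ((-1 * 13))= -8 / 13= -0.62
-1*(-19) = 19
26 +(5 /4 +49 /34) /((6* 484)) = 1711485 /65824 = 26.00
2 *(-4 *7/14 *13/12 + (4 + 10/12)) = 16/3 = 5.33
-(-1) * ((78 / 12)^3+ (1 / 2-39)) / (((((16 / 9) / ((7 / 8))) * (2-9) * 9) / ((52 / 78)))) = -1889 / 1536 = -1.23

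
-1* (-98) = 98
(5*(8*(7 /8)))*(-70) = -2450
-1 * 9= -9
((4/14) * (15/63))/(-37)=-0.00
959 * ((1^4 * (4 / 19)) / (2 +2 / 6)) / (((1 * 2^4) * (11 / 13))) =5343 / 836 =6.39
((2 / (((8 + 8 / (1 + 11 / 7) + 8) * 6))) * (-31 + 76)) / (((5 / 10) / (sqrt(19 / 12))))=45 * sqrt(57) / 172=1.98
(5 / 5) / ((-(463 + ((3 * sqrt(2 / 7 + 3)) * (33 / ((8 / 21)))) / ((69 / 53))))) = -681536 / 122834105 + 41976 * sqrt(161) / 122834105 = -0.00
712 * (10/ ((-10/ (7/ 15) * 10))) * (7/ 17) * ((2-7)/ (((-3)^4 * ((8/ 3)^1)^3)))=4361/ 97920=0.04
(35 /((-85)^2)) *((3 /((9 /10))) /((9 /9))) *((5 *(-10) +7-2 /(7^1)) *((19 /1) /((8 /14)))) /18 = -13433 /10404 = -1.29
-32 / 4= -8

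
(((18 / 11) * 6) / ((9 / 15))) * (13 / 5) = 468 / 11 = 42.55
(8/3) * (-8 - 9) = -136/3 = -45.33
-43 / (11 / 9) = -387 / 11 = -35.18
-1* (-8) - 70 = -62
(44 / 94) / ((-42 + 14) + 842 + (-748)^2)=1 / 1197043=0.00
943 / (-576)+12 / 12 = -367 / 576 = -0.64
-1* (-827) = 827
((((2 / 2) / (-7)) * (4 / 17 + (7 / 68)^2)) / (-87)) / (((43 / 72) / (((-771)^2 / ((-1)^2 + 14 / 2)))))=2027638251 / 40362896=50.24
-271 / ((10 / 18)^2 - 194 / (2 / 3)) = 21951 / 23546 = 0.93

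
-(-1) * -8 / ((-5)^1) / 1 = 1.60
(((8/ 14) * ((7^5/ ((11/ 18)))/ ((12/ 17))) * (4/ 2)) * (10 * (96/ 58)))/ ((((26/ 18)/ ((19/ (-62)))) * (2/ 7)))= -70355446560/ 128557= -547270.44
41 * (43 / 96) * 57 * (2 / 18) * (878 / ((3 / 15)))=73525915 / 144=510596.63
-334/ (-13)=334/ 13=25.69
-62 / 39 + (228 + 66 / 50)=222037 / 975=227.73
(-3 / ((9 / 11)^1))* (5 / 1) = -55 / 3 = -18.33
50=50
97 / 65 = 1.49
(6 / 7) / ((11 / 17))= 102 / 77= 1.32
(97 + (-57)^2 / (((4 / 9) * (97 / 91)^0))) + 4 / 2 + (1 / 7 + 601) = 224291 / 28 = 8010.39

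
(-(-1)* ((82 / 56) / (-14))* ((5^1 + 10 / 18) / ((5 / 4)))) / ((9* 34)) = -205 / 134946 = -0.00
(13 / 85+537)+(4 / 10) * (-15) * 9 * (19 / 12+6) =21701 / 170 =127.65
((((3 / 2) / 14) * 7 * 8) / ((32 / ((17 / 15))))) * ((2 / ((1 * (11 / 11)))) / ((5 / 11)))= 0.94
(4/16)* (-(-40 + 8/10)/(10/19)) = 931/50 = 18.62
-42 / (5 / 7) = -58.80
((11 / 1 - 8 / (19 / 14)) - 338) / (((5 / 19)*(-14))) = 1265 / 14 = 90.36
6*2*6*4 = 288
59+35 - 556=-462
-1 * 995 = -995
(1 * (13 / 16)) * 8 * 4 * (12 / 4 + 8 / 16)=91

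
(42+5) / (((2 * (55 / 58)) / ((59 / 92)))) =80417 / 5060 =15.89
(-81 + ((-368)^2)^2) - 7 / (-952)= 2494193718521 / 136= 18339659695.01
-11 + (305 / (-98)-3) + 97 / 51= -76021 / 4998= -15.21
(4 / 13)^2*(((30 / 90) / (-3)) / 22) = -8 / 16731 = -0.00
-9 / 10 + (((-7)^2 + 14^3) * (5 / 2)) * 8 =558591 / 10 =55859.10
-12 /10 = -6 /5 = -1.20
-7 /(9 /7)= -49 /9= -5.44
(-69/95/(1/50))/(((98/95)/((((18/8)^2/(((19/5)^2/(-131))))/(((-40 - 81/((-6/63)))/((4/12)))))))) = 152533125/229390952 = 0.66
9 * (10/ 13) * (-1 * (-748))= 67320/ 13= 5178.46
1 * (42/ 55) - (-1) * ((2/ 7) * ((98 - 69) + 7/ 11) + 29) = 14719/ 385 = 38.23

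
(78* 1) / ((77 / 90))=7020 / 77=91.17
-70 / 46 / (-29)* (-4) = -140 / 667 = -0.21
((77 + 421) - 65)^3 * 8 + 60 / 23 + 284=14937630200 / 23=649462182.61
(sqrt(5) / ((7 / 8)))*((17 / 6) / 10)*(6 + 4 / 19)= 4012*sqrt(5) / 1995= 4.50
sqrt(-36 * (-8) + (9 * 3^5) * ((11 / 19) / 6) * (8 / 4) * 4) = 6 * sqrt(19817) / 19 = 44.45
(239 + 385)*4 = 2496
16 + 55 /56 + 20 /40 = 979 /56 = 17.48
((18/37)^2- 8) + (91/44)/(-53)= -24909075/3192508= -7.80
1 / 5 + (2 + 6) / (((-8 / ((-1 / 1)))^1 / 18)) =91 / 5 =18.20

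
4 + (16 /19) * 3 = 124 /19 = 6.53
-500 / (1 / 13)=-6500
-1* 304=-304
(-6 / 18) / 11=-1 / 33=-0.03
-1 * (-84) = 84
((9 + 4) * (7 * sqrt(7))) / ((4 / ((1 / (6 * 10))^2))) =91 * sqrt(7) / 14400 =0.02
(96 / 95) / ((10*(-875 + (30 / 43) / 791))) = -1632624 / 14136638875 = -0.00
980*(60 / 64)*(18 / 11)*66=99225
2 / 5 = 0.40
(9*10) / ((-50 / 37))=-333 / 5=-66.60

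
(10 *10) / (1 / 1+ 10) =100 / 11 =9.09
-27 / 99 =-3 / 11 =-0.27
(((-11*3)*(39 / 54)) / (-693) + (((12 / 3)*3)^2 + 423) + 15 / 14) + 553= 211889 / 189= 1121.11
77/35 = 11/5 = 2.20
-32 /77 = -0.42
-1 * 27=-27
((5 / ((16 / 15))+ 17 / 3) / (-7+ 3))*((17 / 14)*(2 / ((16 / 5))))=-6035 / 3072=-1.96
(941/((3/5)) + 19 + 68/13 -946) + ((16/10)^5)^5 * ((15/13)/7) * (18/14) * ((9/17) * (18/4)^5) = 3909373084864015144383790208/148952007293701171875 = 26245857.01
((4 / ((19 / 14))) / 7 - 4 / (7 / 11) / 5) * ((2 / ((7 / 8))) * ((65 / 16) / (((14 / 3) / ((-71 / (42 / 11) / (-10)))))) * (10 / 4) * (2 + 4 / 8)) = -7056335 / 364952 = -19.33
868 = 868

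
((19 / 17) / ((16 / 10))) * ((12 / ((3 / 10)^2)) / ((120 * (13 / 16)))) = 1900 / 1989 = 0.96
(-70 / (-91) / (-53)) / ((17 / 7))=-70 / 11713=-0.01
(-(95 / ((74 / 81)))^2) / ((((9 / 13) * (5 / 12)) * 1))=-51317955 / 1369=-37485.72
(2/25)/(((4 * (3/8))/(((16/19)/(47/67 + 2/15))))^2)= 9193472/254115481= 0.04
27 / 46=0.59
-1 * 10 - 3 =-13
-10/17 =-0.59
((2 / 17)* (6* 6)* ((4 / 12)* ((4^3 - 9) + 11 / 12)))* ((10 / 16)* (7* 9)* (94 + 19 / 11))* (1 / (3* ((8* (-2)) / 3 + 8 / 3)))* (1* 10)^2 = -505834875 / 136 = -3719374.08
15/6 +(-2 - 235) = -469/2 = -234.50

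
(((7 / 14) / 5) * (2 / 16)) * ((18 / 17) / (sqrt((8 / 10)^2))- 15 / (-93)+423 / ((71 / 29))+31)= 15360387 / 5986720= 2.57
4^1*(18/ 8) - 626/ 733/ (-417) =2751575/ 305661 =9.00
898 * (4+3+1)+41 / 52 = 7184.79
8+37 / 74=17 / 2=8.50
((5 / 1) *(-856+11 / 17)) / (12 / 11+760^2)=-799755 / 108011404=-0.01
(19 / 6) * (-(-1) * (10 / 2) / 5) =19 / 6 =3.17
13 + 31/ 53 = 720/ 53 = 13.58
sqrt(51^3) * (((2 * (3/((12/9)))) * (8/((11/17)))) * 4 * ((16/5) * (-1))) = -1997568 * sqrt(51)/55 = -259372.53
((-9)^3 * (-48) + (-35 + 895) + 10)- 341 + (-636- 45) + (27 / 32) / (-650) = 34840.00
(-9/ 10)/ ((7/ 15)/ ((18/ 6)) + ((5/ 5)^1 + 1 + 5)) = -81/ 644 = -0.13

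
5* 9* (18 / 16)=405 / 8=50.62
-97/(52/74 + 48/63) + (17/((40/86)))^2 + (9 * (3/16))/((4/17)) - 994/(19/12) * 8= -64787655091/17297600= -3745.47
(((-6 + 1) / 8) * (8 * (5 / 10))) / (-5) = 1 / 2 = 0.50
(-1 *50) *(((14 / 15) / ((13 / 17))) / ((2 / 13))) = -1190 / 3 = -396.67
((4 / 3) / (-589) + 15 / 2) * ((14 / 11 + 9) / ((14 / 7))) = 2994161 / 77748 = 38.51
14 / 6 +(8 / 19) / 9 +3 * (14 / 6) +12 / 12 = 1775 / 171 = 10.38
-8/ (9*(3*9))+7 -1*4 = 721/ 243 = 2.97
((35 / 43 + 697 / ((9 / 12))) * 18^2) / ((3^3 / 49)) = 23517844 / 43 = 546926.60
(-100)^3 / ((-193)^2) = -26.85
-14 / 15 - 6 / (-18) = -3 / 5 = -0.60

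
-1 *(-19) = 19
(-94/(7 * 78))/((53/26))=-94/1113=-0.08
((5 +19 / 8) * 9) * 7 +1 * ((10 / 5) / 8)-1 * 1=3711 / 8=463.88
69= 69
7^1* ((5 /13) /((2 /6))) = 105 /13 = 8.08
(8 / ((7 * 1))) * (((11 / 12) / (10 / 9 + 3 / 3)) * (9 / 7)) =594 / 931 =0.64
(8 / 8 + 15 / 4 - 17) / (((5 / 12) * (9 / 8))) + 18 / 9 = -362 / 15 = -24.13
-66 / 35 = -1.89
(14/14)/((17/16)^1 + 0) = 16/17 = 0.94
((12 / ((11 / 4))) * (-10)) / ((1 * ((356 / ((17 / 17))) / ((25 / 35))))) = -600 / 6853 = -0.09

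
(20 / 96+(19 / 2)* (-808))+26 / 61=-11236735 / 1464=-7675.37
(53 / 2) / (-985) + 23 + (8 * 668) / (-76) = -1772037 / 37430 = -47.34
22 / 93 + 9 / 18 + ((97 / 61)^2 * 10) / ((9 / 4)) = 24863651 / 2076318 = 11.97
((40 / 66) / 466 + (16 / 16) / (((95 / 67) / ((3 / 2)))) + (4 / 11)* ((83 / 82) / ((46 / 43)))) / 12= 175744247 / 1502877960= 0.12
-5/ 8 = -0.62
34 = 34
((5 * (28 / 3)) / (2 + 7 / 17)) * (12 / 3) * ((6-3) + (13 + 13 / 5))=59024 / 41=1439.61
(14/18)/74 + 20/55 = 2741/7326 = 0.37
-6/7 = -0.86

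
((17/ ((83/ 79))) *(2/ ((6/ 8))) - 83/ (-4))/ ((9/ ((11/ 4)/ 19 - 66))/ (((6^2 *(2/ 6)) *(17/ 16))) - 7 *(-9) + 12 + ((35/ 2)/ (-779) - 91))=-4218335366245/ 1058448079998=-3.99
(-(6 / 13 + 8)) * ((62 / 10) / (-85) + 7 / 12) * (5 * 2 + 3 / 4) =-1231219 / 26520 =-46.43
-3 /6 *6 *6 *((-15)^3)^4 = -2335434082031250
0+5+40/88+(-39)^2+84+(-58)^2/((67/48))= 2963097/737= 4020.48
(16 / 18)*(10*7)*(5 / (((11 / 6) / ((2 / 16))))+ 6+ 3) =581.21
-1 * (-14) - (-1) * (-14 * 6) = -70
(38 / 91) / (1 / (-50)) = -1900 / 91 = -20.88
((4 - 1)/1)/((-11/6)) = -18/11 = -1.64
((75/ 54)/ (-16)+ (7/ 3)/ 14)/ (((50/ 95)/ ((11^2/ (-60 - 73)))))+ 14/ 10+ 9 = 206881/ 20160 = 10.26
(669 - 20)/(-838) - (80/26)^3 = -55057853/1841086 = -29.91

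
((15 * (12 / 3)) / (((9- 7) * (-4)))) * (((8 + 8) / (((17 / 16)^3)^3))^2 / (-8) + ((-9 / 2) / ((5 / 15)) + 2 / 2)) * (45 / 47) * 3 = 1323962346565834597364832225 / 2643859876988732298309692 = 500.77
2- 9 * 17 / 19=-115 / 19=-6.05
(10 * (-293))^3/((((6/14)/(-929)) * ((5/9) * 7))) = 14020704151800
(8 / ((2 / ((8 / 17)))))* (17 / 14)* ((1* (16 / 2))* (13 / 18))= 832 / 63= 13.21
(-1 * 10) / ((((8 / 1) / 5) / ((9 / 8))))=-225 / 32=-7.03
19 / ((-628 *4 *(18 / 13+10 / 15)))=-741 / 200960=-0.00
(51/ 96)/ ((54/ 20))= 85/ 432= 0.20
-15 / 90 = -1 / 6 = -0.17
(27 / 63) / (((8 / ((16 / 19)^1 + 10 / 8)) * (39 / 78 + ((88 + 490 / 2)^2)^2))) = 477 / 52333352088304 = 0.00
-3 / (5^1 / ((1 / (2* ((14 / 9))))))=-27 / 140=-0.19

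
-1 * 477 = -477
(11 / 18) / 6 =11 / 108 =0.10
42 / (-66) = -7 / 11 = -0.64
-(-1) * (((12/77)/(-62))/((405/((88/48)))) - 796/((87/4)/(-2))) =186550531/2548665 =73.20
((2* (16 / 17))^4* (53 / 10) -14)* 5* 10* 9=23642.81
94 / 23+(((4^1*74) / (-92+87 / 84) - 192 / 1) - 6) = -11550244 / 58581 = -197.17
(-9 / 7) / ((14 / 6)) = -27 / 49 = -0.55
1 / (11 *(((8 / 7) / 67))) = 469 / 88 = 5.33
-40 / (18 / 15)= -33.33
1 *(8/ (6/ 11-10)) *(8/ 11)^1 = -8/ 13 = -0.62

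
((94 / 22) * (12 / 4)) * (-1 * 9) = -1269 / 11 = -115.36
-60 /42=-10 /7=-1.43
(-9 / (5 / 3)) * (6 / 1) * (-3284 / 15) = 177336 / 25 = 7093.44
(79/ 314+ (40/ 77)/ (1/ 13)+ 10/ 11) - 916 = -21955705/ 24178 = -908.09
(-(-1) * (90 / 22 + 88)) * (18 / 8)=9117 / 44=207.20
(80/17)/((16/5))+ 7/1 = 144/17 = 8.47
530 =530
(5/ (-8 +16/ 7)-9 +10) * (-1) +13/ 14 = 45/ 56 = 0.80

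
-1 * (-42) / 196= 3 / 14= 0.21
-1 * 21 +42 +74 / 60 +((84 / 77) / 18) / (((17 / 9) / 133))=148669 / 5610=26.50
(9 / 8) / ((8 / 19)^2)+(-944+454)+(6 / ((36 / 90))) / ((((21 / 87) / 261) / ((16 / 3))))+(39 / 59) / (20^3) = 2273659571809 / 26432000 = 86019.20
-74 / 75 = -0.99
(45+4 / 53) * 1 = 2389 / 53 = 45.08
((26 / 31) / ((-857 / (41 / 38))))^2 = 284089 / 254795781529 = 0.00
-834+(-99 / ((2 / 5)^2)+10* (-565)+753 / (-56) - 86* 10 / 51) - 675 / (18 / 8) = -21228817 / 2856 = -7433.06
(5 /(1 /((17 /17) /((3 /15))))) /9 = 2.78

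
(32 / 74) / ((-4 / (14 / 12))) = -14 / 111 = -0.13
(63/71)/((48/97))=2037/1136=1.79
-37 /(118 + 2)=-37 /120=-0.31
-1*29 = -29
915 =915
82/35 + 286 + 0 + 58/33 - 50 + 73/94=26152019/108570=240.88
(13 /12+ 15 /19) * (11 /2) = 4697 /456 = 10.30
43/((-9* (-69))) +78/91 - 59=-252446/4347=-58.07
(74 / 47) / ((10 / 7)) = 259 / 235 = 1.10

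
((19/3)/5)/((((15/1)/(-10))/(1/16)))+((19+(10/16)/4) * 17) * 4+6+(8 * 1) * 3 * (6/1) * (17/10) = 1553.37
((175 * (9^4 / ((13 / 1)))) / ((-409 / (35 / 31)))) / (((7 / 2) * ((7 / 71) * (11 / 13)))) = -116457750 / 139469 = -835.01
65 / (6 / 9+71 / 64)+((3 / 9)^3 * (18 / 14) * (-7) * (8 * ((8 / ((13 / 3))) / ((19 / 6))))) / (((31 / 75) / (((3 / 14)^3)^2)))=362656492890 / 9909222323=36.60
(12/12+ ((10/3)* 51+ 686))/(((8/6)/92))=59133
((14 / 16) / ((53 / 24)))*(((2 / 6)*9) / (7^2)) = 9 / 371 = 0.02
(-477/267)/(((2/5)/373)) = -296535/178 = -1665.93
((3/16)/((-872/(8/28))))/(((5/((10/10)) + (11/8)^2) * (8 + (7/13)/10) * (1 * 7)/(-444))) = 19240/274009323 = 0.00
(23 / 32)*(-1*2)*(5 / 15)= -23 / 48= -0.48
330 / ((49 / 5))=1650 / 49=33.67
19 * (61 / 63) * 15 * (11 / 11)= 5795 / 21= 275.95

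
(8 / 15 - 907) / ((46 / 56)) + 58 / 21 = -886114 / 805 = -1100.76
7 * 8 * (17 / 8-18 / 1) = -889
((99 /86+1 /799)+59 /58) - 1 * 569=-564763114 /996353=-566.83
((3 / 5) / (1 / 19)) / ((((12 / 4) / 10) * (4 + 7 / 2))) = 76 / 15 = 5.07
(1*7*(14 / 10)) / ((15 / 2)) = 98 / 75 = 1.31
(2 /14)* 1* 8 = 8 /7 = 1.14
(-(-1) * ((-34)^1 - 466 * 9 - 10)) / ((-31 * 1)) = 4238 / 31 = 136.71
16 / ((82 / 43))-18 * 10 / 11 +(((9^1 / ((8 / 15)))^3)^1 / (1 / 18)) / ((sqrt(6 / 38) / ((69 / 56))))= -3596 / 451 +509297625 * sqrt(57) / 14336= 268205.81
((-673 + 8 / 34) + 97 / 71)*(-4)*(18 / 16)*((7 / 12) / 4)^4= 1.37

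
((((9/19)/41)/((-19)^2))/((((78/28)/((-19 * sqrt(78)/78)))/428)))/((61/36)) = -107856 * sqrt(78)/152583509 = -0.01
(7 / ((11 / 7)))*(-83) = -4067 / 11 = -369.73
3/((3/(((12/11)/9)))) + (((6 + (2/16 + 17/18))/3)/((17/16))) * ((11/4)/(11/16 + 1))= 509236/136323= 3.74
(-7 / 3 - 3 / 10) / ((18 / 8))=-158 / 135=-1.17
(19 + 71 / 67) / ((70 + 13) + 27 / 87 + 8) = 4872 / 22177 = 0.22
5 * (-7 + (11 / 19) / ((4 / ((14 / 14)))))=-2605 / 76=-34.28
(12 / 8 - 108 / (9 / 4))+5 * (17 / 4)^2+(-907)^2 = 13163085 / 16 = 822692.81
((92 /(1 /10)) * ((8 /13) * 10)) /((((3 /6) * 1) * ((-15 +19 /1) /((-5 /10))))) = -18400 /13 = -1415.38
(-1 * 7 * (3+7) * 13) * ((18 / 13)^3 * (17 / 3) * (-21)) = 48580560 / 169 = 287458.93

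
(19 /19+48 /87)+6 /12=119 /58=2.05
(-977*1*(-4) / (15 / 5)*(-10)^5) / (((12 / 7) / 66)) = -15045800000 / 3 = -5015266666.67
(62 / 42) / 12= 31 / 252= 0.12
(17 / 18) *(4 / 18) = 17 / 81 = 0.21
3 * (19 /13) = 57 /13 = 4.38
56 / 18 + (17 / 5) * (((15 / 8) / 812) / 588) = 35650201 / 11458944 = 3.11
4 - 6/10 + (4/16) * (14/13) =477/130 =3.67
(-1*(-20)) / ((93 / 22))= 440 / 93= 4.73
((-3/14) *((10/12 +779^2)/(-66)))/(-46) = -3641051/85008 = -42.83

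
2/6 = 1/3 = 0.33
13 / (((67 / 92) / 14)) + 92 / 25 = 424764 / 1675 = 253.59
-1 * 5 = -5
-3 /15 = -1 /5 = -0.20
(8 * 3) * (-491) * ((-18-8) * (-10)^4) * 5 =15319200000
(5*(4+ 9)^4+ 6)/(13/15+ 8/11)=23563815/263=89596.25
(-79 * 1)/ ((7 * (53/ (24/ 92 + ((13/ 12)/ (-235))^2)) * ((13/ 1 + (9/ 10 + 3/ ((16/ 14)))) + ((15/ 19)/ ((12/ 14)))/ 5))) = -71625148787/ 21543164325270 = -0.00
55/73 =0.75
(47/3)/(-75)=-47/225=-0.21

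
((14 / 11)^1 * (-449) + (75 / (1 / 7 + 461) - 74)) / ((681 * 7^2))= -7637675 / 394955484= -0.02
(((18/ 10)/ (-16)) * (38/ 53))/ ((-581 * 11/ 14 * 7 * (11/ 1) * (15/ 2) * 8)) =57/ 1490381200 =0.00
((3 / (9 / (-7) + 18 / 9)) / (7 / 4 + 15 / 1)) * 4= 1.00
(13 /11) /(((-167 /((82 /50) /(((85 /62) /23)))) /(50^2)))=-15201160 /31229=-486.76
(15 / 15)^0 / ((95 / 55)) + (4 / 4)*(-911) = -17298 / 19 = -910.42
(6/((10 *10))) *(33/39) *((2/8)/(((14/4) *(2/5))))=33/3640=0.01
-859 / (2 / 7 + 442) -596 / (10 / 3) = -180.74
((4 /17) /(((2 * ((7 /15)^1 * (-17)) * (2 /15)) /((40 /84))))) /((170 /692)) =-51900 /240737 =-0.22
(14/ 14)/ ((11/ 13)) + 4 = 57/ 11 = 5.18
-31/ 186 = -0.17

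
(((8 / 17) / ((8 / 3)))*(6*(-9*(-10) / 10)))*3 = 486 / 17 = 28.59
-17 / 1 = -17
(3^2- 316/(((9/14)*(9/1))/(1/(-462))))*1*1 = 24373/2673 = 9.12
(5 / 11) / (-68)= -5 / 748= -0.01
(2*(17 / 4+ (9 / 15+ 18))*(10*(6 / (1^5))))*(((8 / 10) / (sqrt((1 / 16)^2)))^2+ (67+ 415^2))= 11821847832 / 25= 472873913.28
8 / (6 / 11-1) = -88 / 5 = -17.60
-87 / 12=-7.25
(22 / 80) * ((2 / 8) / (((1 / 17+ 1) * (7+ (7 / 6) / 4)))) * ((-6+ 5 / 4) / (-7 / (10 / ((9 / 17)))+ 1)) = -60401 / 898800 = -0.07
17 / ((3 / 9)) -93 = -42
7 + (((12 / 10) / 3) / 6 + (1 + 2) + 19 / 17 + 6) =4382 / 255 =17.18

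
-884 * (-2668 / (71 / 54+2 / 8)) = 19593792 / 13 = 1507214.77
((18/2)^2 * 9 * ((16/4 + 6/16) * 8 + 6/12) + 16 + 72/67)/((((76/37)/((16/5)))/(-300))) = -810917160/67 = -12103241.19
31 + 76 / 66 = 1061 / 33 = 32.15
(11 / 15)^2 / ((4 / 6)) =121 / 150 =0.81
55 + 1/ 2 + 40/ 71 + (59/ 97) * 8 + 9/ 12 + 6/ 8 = 62.43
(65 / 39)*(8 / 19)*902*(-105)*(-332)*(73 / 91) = 4372174400 / 247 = 17701110.93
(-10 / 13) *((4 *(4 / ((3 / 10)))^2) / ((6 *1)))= -32000 / 351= -91.17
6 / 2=3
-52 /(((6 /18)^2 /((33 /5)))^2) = -4586868 /25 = -183474.72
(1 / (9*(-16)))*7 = -7 / 144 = -0.05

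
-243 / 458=-0.53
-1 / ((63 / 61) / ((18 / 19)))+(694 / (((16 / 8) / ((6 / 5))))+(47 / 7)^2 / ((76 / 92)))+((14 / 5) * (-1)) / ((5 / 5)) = 2175073 / 4655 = 467.26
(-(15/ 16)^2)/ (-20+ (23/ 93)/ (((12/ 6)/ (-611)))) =20925/ 2274944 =0.01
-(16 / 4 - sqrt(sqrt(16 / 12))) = -4+sqrt(2)*3^(3 / 4) / 3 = -2.93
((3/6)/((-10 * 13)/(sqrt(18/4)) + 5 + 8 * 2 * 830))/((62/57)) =2223 * sqrt(2)/19696001590 + 1363041/39392003180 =0.00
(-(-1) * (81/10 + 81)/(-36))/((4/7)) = -693/160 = -4.33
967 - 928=39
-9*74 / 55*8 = -5328 / 55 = -96.87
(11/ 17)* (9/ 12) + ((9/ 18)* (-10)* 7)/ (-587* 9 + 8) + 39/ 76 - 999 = -680163473/ 681530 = -997.99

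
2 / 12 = 0.17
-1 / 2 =-0.50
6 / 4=3 / 2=1.50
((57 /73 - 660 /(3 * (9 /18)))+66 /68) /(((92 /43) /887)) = -41487224353 /228344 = -181687.39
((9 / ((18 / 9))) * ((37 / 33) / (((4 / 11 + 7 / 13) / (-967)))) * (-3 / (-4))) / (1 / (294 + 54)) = -121398147 / 86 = -1411606.36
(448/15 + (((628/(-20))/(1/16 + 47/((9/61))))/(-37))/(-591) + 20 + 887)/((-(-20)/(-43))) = -4699697113669/2333208900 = -2014.26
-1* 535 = -535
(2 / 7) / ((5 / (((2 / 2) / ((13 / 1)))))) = 2 / 455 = 0.00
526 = 526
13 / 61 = 0.21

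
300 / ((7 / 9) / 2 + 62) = 5400 / 1123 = 4.81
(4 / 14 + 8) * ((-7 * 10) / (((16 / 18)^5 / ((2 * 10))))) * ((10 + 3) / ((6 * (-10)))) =37102455 / 8192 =4529.11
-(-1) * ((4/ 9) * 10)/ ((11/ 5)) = 200/ 99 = 2.02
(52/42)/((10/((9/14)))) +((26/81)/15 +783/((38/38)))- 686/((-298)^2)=783.09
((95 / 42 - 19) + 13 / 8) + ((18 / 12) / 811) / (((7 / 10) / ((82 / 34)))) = -34990433 / 2316216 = -15.11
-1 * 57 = -57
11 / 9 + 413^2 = 1535132 / 9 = 170570.22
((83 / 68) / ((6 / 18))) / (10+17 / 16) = 332 / 1003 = 0.33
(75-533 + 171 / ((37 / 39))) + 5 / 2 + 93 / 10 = -49202 / 185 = -265.96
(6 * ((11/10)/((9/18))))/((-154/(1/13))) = -3/455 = -0.01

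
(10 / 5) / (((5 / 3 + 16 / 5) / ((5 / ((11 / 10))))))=1500 / 803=1.87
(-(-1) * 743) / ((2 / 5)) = 3715 / 2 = 1857.50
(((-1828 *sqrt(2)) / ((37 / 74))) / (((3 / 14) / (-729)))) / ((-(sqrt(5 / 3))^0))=-12437712 *sqrt(2)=-17589581.00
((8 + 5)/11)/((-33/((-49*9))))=1911/121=15.79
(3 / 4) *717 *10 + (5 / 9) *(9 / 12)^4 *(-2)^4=86085 / 16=5380.31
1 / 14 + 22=309 / 14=22.07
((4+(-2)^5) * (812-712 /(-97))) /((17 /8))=-17802624 /1649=-10796.01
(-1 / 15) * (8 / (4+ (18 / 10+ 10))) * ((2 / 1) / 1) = -16 / 237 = -0.07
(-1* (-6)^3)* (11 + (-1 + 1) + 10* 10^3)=2162376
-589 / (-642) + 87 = 56443 / 642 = 87.92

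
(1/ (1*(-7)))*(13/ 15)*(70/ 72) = -13/ 108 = -0.12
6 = 6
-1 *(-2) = 2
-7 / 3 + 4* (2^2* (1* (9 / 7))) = 383 / 21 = 18.24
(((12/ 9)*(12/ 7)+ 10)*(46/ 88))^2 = 978121/ 23716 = 41.24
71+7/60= 4267/60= 71.12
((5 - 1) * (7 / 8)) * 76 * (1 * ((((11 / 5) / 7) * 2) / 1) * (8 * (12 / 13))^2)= 7704576 / 845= 9117.84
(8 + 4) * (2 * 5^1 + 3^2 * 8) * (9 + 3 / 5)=47232 / 5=9446.40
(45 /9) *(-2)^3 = -40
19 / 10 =1.90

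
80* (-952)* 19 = -1447040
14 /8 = 7 /4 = 1.75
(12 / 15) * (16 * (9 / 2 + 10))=928 / 5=185.60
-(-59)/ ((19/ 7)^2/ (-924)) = -7399.68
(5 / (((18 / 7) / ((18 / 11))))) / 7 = 5 / 11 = 0.45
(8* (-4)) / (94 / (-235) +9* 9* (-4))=80 / 811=0.10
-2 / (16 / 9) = -9 / 8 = -1.12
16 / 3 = 5.33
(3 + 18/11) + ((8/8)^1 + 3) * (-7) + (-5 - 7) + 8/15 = -5747/165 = -34.83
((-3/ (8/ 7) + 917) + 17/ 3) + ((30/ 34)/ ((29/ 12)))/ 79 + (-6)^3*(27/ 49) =36688324627/ 45801672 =801.03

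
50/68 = 0.74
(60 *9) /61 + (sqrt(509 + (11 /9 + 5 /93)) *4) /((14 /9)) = 540 /61 + 6 *sqrt(4413377) /217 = 66.94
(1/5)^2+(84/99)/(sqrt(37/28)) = 1/25+56 * sqrt(259)/1221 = 0.78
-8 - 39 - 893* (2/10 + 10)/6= -15651/10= -1565.10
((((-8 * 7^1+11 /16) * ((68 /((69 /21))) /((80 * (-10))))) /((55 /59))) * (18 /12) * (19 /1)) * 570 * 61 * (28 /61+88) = 5446705582017 /40480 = 134553003.51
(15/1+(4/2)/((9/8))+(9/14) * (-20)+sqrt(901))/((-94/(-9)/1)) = 247/658+9 * sqrt(901)/94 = 3.25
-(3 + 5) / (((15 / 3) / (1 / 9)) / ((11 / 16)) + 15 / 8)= -704 / 5925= -0.12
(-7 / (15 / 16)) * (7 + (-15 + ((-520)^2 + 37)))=-10096016 / 5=-2019203.20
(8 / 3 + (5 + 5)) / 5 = 38 / 15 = 2.53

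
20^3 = 8000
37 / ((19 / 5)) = 185 / 19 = 9.74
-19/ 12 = -1.58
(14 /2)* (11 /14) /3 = 11 /6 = 1.83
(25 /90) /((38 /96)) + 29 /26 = 2693 /1482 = 1.82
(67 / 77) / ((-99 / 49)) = -469 / 1089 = -0.43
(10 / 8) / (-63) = -5 / 252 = -0.02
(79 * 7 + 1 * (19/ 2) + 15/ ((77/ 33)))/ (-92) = -7965/ 1288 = -6.18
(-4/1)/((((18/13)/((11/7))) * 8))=-0.57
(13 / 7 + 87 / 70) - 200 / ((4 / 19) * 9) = -9221 / 90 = -102.46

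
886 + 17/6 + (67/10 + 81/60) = 53813/60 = 896.88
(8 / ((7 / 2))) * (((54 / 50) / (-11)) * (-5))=432 / 385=1.12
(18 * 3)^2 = 2916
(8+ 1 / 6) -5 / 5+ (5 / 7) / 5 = 7.31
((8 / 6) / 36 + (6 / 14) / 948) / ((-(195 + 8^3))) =-0.00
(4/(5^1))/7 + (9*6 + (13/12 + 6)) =25703/420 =61.20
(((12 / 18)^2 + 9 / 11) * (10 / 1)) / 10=125 / 99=1.26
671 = 671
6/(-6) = -1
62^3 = 238328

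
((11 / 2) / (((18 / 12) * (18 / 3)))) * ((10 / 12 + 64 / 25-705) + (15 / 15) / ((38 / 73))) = -5483786 / 12825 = -427.59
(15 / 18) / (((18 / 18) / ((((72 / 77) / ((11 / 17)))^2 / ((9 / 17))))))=2358240 / 717409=3.29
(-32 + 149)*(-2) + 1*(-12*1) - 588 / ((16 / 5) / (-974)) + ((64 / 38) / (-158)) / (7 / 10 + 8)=46678714591 / 261174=178726.50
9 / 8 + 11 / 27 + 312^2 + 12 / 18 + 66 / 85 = 1787290471 / 18360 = 97346.98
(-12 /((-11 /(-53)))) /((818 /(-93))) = 29574 /4499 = 6.57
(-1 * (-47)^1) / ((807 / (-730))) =-34310 / 807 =-42.52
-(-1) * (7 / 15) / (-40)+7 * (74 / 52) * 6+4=63.76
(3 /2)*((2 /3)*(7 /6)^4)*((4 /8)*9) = 2401 /288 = 8.34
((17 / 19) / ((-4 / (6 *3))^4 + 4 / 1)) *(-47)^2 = 246385233 / 498940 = 493.82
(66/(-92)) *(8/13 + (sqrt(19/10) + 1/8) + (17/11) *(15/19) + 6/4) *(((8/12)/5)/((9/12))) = -75217/170430 - 22 *sqrt(190)/1725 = -0.62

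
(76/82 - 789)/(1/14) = -452354/41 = -11033.02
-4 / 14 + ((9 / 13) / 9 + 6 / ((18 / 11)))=944 / 273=3.46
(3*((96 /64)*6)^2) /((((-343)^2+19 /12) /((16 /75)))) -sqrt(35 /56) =15552 /35295175 -sqrt(10) /4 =-0.79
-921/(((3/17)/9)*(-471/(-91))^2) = -43218539/24649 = -1753.36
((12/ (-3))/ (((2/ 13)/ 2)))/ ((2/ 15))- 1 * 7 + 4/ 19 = -7539/ 19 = -396.79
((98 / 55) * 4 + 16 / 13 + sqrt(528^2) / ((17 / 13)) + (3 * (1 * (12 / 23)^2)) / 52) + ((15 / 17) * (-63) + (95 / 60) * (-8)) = 6633508529 / 19289985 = 343.88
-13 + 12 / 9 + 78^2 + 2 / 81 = 491861 / 81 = 6072.36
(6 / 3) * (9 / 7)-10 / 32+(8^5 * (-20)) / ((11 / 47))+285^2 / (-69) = -79379038311 / 28336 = -2801349.46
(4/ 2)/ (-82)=-1/ 41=-0.02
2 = 2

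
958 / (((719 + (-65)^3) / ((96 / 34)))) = -7664 / 776067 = -0.01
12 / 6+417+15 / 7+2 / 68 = 100239 / 238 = 421.17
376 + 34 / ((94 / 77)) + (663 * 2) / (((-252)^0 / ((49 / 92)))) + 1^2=2402177 / 2162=1111.09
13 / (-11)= -13 / 11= -1.18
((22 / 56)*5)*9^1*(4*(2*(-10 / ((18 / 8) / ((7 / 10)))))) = -440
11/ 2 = 5.50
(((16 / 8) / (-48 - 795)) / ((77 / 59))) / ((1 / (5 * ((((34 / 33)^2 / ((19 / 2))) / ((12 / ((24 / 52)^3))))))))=-0.00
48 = 48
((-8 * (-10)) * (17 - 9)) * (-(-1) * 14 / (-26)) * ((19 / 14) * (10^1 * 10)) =-608000 / 13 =-46769.23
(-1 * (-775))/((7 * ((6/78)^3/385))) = 93647125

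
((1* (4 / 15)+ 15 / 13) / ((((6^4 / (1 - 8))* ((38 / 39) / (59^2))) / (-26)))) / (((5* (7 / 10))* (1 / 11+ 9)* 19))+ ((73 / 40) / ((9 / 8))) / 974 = 67245299717 / 56961468000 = 1.18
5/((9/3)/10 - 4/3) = -150/31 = -4.84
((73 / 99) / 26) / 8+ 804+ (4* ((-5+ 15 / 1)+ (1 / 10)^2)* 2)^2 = 7216.81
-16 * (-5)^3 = 2000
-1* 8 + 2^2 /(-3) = -28 /3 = -9.33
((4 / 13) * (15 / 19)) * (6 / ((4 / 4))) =360 / 247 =1.46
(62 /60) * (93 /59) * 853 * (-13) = -10656529 /590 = -18061.91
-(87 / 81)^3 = -24389 / 19683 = -1.24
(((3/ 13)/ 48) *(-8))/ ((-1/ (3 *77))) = 231/ 26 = 8.88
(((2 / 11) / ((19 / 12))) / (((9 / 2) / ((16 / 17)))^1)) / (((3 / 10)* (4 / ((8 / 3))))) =5120 / 95931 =0.05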